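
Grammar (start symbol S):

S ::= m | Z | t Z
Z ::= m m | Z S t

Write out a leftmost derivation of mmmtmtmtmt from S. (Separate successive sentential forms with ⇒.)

S ⇒ Z   [S ::= Z]
Z ⇒ ZSt   [Z ::= Z S t]
ZSt ⇒ ZStSt   [Z ::= Z S t]
ZStSt ⇒ ZStStSt   [Z ::= Z S t]
ZStStSt ⇒ ZStStStSt   [Z ::= Z S t]
ZStStStSt ⇒ mmStStStSt   [Z ::= m m]
mmStStStSt ⇒ mmmtStStSt   [S ::= m]
mmmtStStSt ⇒ mmmtmtStSt   [S ::= m]
mmmtmtStSt ⇒ mmmtmtmtSt   [S ::= m]
mmmtmtmtSt ⇒ mmmtmtmtmt   [S ::= m]

S ⇒ Z ⇒ ZSt ⇒ ZStSt ⇒ ZStStSt ⇒ ZStStStSt ⇒ mmStStStSt ⇒ mmmtStStSt ⇒ mmmtmtStSt ⇒ mmmtmtmtSt ⇒ mmmtmtmtmt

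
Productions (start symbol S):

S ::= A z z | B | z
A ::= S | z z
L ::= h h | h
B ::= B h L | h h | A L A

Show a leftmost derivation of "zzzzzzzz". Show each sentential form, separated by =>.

S => Azz   [S ::= A z z]
Azz => Szz   [A ::= S]
Szz => Azzzz   [S ::= A z z]
Azzzz => Szzzz   [A ::= S]
Szzzz => Azzzzzz   [S ::= A z z]
Azzzzzz => zzzzzzzz   [A ::= z z]

S => Azz => Szz => Azzzz => Szzzz => Azzzzzz => zzzzzzzz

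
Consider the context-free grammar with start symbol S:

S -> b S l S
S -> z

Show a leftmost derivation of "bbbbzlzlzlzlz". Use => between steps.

S => bSlS => bbSlSlS => bbbSlSlSlS => bbbbSlSlSlSlS => bbbbzlSlSlSlS => bbbbzlzlSlSlS => bbbbzlzlzlSlS => bbbbzlzlzlzlS => bbbbzlzlzlzlz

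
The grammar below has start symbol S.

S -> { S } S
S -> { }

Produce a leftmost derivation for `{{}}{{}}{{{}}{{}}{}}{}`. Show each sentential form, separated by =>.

S => {S}S   [S -> { S } S]
{S}S => {{}}S   [S -> { }]
{{}}S => {{}}{S}S   [S -> { S } S]
{{}}{S}S => {{}}{{}}S   [S -> { }]
{{}}{{}}S => {{}}{{}}{S}S   [S -> { S } S]
{{}}{{}}{S}S => {{}}{{}}{{S}S}S   [S -> { S } S]
{{}}{{}}{{S}S}S => {{}}{{}}{{{}}S}S   [S -> { }]
{{}}{{}}{{{}}S}S => {{}}{{}}{{{}}{S}S}S   [S -> { S } S]
{{}}{{}}{{{}}{S}S}S => {{}}{{}}{{{}}{{}}S}S   [S -> { }]
{{}}{{}}{{{}}{{}}S}S => {{}}{{}}{{{}}{{}}{}}S   [S -> { }]
{{}}{{}}{{{}}{{}}{}}S => {{}}{{}}{{{}}{{}}{}}{}   [S -> { }]

S => {S}S => {{}}S => {{}}{S}S => {{}}{{}}S => {{}}{{}}{S}S => {{}}{{}}{{S}S}S => {{}}{{}}{{{}}S}S => {{}}{{}}{{{}}{S}S}S => {{}}{{}}{{{}}{{}}S}S => {{}}{{}}{{{}}{{}}{}}S => {{}}{{}}{{{}}{{}}{}}{}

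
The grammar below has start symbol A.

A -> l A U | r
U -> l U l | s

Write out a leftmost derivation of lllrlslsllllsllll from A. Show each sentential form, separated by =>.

A => lAU => llAUU => lllAUUU => lllrUUU => lllrlUlUU => lllrlslUU => lllrlslsU => lllrlslslUl => lllrlslsllUll => lllrlslslllUlll => lllrlslsllllUllll => lllrlslsllllsllll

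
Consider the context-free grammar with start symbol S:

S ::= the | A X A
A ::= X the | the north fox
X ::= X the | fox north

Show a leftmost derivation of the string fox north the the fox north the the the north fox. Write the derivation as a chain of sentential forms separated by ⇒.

S ⇒ A X A ⇒ X the X A ⇒ X the the X A ⇒ fox north the the X A ⇒ fox north the the X the A ⇒ fox north the the X the the A ⇒ fox north the the fox north the the A ⇒ fox north the the fox north the the the north fox

S ⇒ A X A   [S ::= A X A]
A X A ⇒ X the X A   [A ::= X the]
X the X A ⇒ X the the X A   [X ::= X the]
X the the X A ⇒ fox north the the X A   [X ::= fox north]
fox north the the X A ⇒ fox north the the X the A   [X ::= X the]
fox north the the X the A ⇒ fox north the the X the the A   [X ::= X the]
fox north the the X the the A ⇒ fox north the the fox north the the A   [X ::= fox north]
fox north the the fox north the the A ⇒ fox north the the fox north the the the north fox   [A ::= the north fox]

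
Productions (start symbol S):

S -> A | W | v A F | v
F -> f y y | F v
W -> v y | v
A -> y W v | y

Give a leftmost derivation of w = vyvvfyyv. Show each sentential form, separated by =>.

S=>vAF=>vyWvF=>vyvvF=>vyvvFv=>vyvvfyyv

S => vAF   [S -> v A F]
vAF => vyWvF   [A -> y W v]
vyWvF => vyvvF   [W -> v]
vyvvF => vyvvFv   [F -> F v]
vyvvFv => vyvvfyyv   [F -> f y y]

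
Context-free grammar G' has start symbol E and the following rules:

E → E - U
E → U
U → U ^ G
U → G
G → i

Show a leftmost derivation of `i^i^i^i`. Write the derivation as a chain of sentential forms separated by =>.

E => U => U^G => U^G^G => U^G^G^G => G^G^G^G => i^G^G^G => i^i^G^G => i^i^i^G => i^i^i^i

E => U   [E → U]
U => U^G   [U → U ^ G]
U^G => U^G^G   [U → U ^ G]
U^G^G => U^G^G^G   [U → U ^ G]
U^G^G^G => G^G^G^G   [U → G]
G^G^G^G => i^G^G^G   [G → i]
i^G^G^G => i^i^G^G   [G → i]
i^i^G^G => i^i^i^G   [G → i]
i^i^i^G => i^i^i^i   [G → i]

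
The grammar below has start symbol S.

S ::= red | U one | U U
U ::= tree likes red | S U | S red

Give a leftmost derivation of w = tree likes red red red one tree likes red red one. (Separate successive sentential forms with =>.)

S => U one   [S ::= U one]
U one => S red one   [U ::= S red]
S red one => U U red one   [S ::= U U]
U U red one => tree likes red U red one   [U ::= tree likes red]
tree likes red U red one => tree likes red S U red one   [U ::= S U]
tree likes red S U red one => tree likes red U one U red one   [S ::= U one]
tree likes red U one U red one => tree likes red S red one U red one   [U ::= S red]
tree likes red S red one U red one => tree likes red red red one U red one   [S ::= red]
tree likes red red red one U red one => tree likes red red red one tree likes red red one   [U ::= tree likes red]

S => U one => S red one => U U red one => tree likes red U red one => tree likes red S U red one => tree likes red U one U red one => tree likes red S red one U red one => tree likes red red red one U red one => tree likes red red red one tree likes red red one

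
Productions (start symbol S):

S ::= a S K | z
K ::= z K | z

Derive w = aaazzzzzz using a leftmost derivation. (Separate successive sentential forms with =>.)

S => aSK => aaSKK => aaaSKKK => aaazKKK => aaazzKKK => aaazzzKK => aaazzzzKK => aaazzzzzK => aaazzzzzz

S => aSK   [S ::= a S K]
aSK => aaSKK   [S ::= a S K]
aaSKK => aaaSKKK   [S ::= a S K]
aaaSKKK => aaazKKK   [S ::= z]
aaazKKK => aaazzKKK   [K ::= z K]
aaazzKKK => aaazzzKK   [K ::= z]
aaazzzKK => aaazzzzKK   [K ::= z K]
aaazzzzKK => aaazzzzzK   [K ::= z]
aaazzzzzK => aaazzzzzz   [K ::= z]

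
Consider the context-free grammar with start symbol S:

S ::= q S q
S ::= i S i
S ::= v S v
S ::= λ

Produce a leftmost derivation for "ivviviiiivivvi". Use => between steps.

S => iSi => ivSvi => ivvSvvi => ivviSivvi => ivvivSvivvi => ivviviSivivvi => ivviviiSiivivvi => ivviviiiivivvi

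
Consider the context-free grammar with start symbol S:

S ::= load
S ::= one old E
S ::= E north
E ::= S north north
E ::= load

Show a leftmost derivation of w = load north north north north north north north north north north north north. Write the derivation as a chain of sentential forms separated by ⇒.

S ⇒ E north ⇒ S north north north ⇒ E north north north north ⇒ S north north north north north north ⇒ E north north north north north north north ⇒ S north north north north north north north north north ⇒ E north north north north north north north north north north ⇒ S north north north north north north north north north north north north ⇒ load north north north north north north north north north north north north

S ⇒ E north   [S ::= E north]
E north ⇒ S north north north   [E ::= S north north]
S north north north ⇒ E north north north north   [S ::= E north]
E north north north north ⇒ S north north north north north north   [E ::= S north north]
S north north north north north north ⇒ E north north north north north north north   [S ::= E north]
E north north north north north north north ⇒ S north north north north north north north north north   [E ::= S north north]
S north north north north north north north north north ⇒ E north north north north north north north north north north   [S ::= E north]
E north north north north north north north north north north ⇒ S north north north north north north north north north north north north   [E ::= S north north]
S north north north north north north north north north north north north ⇒ load north north north north north north north north north north north north   [S ::= load]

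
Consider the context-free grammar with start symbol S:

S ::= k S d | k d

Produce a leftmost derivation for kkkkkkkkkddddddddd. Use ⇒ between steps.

S ⇒ kSd ⇒ kkSdd ⇒ kkkSddd ⇒ kkkkSdddd ⇒ kkkkkSddddd ⇒ kkkkkkSdddddd ⇒ kkkkkkkSddddddd ⇒ kkkkkkkkSdddddddd ⇒ kkkkkkkkkddddddddd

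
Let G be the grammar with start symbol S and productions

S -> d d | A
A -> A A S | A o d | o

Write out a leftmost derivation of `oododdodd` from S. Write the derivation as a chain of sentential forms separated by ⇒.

S ⇒ A   [S -> A]
A ⇒ AAS   [A -> A A S]
AAS ⇒ AASAS   [A -> A A S]
AASAS ⇒ AodASAS   [A -> A o d]
AodASAS ⇒ oodASAS   [A -> o]
oodASAS ⇒ oodoSAS   [A -> o]
oodoSAS ⇒ oododdAS   [S -> d d]
oododdAS ⇒ oododdoS   [A -> o]
oododdoS ⇒ oododdodd   [S -> d d]

S⇒A⇒AAS⇒AASAS⇒AodASAS⇒oodASAS⇒oodoSAS⇒oododdAS⇒oododdoS⇒oododdodd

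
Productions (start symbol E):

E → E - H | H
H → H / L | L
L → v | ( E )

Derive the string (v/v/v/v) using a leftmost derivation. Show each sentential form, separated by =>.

E => H => L => (E) => (H) => (H/L) => (H/L/L) => (H/L/L/L) => (L/L/L/L) => (v/L/L/L) => (v/v/L/L) => (v/v/v/L) => (v/v/v/v)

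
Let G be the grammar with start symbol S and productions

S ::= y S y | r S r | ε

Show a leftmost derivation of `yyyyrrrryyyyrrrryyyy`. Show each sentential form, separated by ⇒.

S ⇒ ySy ⇒ yySyy ⇒ yyySyyy ⇒ yyyySyyyy ⇒ yyyyrSryyyy ⇒ yyyyrrSrryyyy ⇒ yyyyrrrSrrryyyy ⇒ yyyyrrrrSrrrryyyy ⇒ yyyyrrrrySyrrrryyyy ⇒ yyyyrrrryySyyrrrryyyy ⇒ yyyyrrrryyyyrrrryyyy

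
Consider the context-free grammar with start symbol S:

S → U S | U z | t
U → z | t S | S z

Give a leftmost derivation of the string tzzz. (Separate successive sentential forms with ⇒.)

S ⇒ Uz ⇒ tSz ⇒ tUzz ⇒ tzzz

S ⇒ Uz   [S → U z]
Uz ⇒ tSz   [U → t S]
tSz ⇒ tUzz   [S → U z]
tUzz ⇒ tzzz   [U → z]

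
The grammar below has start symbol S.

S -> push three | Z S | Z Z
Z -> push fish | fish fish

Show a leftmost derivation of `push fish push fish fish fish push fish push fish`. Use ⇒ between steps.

S ⇒ Z S ⇒ push fish S ⇒ push fish Z S ⇒ push fish push fish S ⇒ push fish push fish Z S ⇒ push fish push fish fish fish S ⇒ push fish push fish fish fish Z Z ⇒ push fish push fish fish fish push fish Z ⇒ push fish push fish fish fish push fish push fish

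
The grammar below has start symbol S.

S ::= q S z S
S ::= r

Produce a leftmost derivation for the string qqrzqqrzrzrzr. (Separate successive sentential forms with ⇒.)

S ⇒ qSzS   [S ::= q S z S]
qSzS ⇒ qqSzSzS   [S ::= q S z S]
qqSzSzS ⇒ qqrzSzS   [S ::= r]
qqrzSzS ⇒ qqrzqSzSzS   [S ::= q S z S]
qqrzqSzSzS ⇒ qqrzqqSzSzSzS   [S ::= q S z S]
qqrzqqSzSzSzS ⇒ qqrzqqrzSzSzS   [S ::= r]
qqrzqqrzSzSzS ⇒ qqrzqqrzrzSzS   [S ::= r]
qqrzqqrzrzSzS ⇒ qqrzqqrzrzrzS   [S ::= r]
qqrzqqrzrzrzS ⇒ qqrzqqrzrzrzr   [S ::= r]

S ⇒ qSzS ⇒ qqSzSzS ⇒ qqrzSzS ⇒ qqrzqSzSzS ⇒ qqrzqqSzSzSzS ⇒ qqrzqqrzSzSzS ⇒ qqrzqqrzrzSzS ⇒ qqrzqqrzrzrzS ⇒ qqrzqqrzrzrzr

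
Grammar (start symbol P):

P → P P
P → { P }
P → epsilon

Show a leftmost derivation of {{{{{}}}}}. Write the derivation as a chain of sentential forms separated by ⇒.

P ⇒ PP ⇒ PPP ⇒ {P}PP ⇒ {{P}}PP ⇒ {{PP}}PP ⇒ {{{P}P}}PP ⇒ {{{{P}}P}}PP ⇒ {{{{{P}}}P}}PP ⇒ {{{{{}}}P}}PP ⇒ {{{{{}}}}}PP ⇒ {{{{{}}}}}P ⇒ {{{{{}}}}}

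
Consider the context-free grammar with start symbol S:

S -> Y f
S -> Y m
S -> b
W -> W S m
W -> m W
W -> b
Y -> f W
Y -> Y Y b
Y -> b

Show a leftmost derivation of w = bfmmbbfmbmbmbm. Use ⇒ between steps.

S⇒Ym⇒YYbm⇒bYbm⇒bfWbm⇒bfmWbm⇒bfmmWbm⇒bfmmWSmbm⇒bfmmWSmSmbm⇒bfmmWSmSmSmbm⇒bfmmbSmSmSmbm⇒bfmmbYfmSmSmbm⇒bfmmbbfmSmSmbm⇒bfmmbbfmbmSmbm⇒bfmmbbfmbmbmbm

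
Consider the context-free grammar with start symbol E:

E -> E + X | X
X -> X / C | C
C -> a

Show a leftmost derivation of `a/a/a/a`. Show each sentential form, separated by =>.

E => X   [E -> X]
X => X/C   [X -> X / C]
X/C => X/C/C   [X -> X / C]
X/C/C => X/C/C/C   [X -> X / C]
X/C/C/C => C/C/C/C   [X -> C]
C/C/C/C => a/C/C/C   [C -> a]
a/C/C/C => a/a/C/C   [C -> a]
a/a/C/C => a/a/a/C   [C -> a]
a/a/a/C => a/a/a/a   [C -> a]

E=>X=>X/C=>X/C/C=>X/C/C/C=>C/C/C/C=>a/C/C/C=>a/a/C/C=>a/a/a/C=>a/a/a/a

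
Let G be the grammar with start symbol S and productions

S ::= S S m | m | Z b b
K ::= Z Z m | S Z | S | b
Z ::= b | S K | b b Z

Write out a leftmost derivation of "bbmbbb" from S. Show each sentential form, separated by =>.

S => Zbb   [S ::= Z b b]
Zbb => bbZbb   [Z ::= b b Z]
bbZbb => bbSKbb   [Z ::= S K]
bbSKbb => bbmKbb   [S ::= m]
bbmKbb => bbmbbb   [K ::= b]

S=>Zbb=>bbZbb=>bbSKbb=>bbmKbb=>bbmbbb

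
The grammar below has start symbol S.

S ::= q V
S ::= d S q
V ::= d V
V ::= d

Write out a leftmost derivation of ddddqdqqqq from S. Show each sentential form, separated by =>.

S => dSq   [S ::= d S q]
dSq => ddSqq   [S ::= d S q]
ddSqq => dddSqqq   [S ::= d S q]
dddSqqq => ddddSqqqq   [S ::= d S q]
ddddSqqqq => ddddqVqqqq   [S ::= q V]
ddddqVqqqq => ddddqdqqqq   [V ::= d]

S => dSq => ddSqq => dddSqqq => ddddSqqqq => ddddqVqqqq => ddddqdqqqq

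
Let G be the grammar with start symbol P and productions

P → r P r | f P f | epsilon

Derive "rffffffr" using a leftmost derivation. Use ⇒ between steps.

P ⇒ rPr   [P → r P r]
rPr ⇒ rfPfr   [P → f P f]
rfPfr ⇒ rffPffr   [P → f P f]
rffPffr ⇒ rfffPfffr   [P → f P f]
rfffPfffr ⇒ rffffffr   [P → epsilon]

P ⇒ rPr ⇒ rfPfr ⇒ rffPffr ⇒ rfffPfffr ⇒ rffffffr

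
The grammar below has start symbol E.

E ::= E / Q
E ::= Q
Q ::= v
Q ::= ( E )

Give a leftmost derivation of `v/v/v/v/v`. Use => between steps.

E=>E/Q=>E/Q/Q=>E/Q/Q/Q=>E/Q/Q/Q/Q=>Q/Q/Q/Q/Q=>v/Q/Q/Q/Q=>v/v/Q/Q/Q=>v/v/v/Q/Q=>v/v/v/v/Q=>v/v/v/v/v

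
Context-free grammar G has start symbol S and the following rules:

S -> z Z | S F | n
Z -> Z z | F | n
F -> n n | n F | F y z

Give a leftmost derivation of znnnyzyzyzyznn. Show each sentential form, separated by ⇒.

S ⇒ SF   [S -> S F]
SF ⇒ zZF   [S -> z Z]
zZF ⇒ zFF   [Z -> F]
zFF ⇒ zFyzF   [F -> F y z]
zFyzF ⇒ zFyzyzF   [F -> F y z]
zFyzyzF ⇒ zFyzyzyzF   [F -> F y z]
zFyzyzyzF ⇒ znFyzyzyzF   [F -> n F]
znFyzyzyzF ⇒ znFyzyzyzyzF   [F -> F y z]
znFyzyzyzyzF ⇒ znnnyzyzyzyzF   [F -> n n]
znnnyzyzyzyzF ⇒ znnnyzyzyzyznn   [F -> n n]

S⇒SF⇒zZF⇒zFF⇒zFyzF⇒zFyzyzF⇒zFyzyzyzF⇒znFyzyzyzF⇒znFyzyzyzyzF⇒znnnyzyzyzyzF⇒znnnyzyzyzyznn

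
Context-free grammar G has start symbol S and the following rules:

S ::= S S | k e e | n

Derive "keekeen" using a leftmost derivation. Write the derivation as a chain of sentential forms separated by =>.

S => SS => keeS => keeSS => keekeeS => keekeen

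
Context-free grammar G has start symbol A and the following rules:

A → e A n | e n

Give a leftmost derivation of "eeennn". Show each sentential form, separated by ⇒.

A⇒eAn⇒eeAnn⇒eeennn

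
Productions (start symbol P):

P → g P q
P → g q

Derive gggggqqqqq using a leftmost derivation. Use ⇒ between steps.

P ⇒ gPq   [P → g P q]
gPq ⇒ ggPqq   [P → g P q]
ggPqq ⇒ gggPqqq   [P → g P q]
gggPqqq ⇒ ggggPqqqq   [P → g P q]
ggggPqqqq ⇒ gggggqqqqq   [P → g q]

P⇒gPq⇒ggPqq⇒gggPqqq⇒ggggPqqqq⇒gggggqqqqq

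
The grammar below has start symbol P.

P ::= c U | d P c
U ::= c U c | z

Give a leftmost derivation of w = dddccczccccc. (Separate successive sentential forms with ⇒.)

P ⇒ dPc   [P ::= d P c]
dPc ⇒ ddPcc   [P ::= d P c]
ddPcc ⇒ dddPccc   [P ::= d P c]
dddPccc ⇒ dddcUccc   [P ::= c U]
dddcUccc ⇒ dddccUcccc   [U ::= c U c]
dddccUcccc ⇒ dddcccUccccc   [U ::= c U c]
dddcccUccccc ⇒ dddccczccccc   [U ::= z]

P ⇒ dPc ⇒ ddPcc ⇒ dddPccc ⇒ dddcUccc ⇒ dddccUcccc ⇒ dddcccUccccc ⇒ dddccczccccc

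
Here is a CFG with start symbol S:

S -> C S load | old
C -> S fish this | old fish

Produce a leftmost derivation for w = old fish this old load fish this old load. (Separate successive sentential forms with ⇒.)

S ⇒ C S load   [S -> C S load]
C S load ⇒ S fish this S load   [C -> S fish this]
S fish this S load ⇒ C S load fish this S load   [S -> C S load]
C S load fish this S load ⇒ S fish this S load fish this S load   [C -> S fish this]
S fish this S load fish this S load ⇒ old fish this S load fish this S load   [S -> old]
old fish this S load fish this S load ⇒ old fish this old load fish this S load   [S -> old]
old fish this old load fish this S load ⇒ old fish this old load fish this old load   [S -> old]

S ⇒ C S load ⇒ S fish this S load ⇒ C S load fish this S load ⇒ S fish this S load fish this S load ⇒ old fish this S load fish this S load ⇒ old fish this old load fish this S load ⇒ old fish this old load fish this old load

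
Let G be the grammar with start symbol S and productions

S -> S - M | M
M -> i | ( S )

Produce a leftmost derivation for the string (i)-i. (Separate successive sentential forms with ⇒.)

S ⇒ S-M ⇒ M-M ⇒ (S)-M ⇒ (M)-M ⇒ (i)-M ⇒ (i)-i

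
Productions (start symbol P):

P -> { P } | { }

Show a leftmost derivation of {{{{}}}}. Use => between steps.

P => {P} => {{P}} => {{{P}}} => {{{{}}}}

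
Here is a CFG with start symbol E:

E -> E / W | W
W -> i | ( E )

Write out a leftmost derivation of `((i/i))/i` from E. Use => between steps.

E => E/W => W/W => (E)/W => (W)/W => ((E))/W => ((E/W))/W => ((W/W))/W => ((i/W))/W => ((i/i))/W => ((i/i))/i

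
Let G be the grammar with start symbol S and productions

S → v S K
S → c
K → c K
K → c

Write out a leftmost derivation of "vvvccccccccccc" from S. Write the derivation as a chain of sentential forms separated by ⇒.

S ⇒ vSK   [S → v S K]
vSK ⇒ vvSKK   [S → v S K]
vvSKK ⇒ vvvSKKK   [S → v S K]
vvvSKKK ⇒ vvvcKKK   [S → c]
vvvcKKK ⇒ vvvccKKK   [K → c K]
vvvccKKK ⇒ vvvcccKKK   [K → c K]
vvvcccKKK ⇒ vvvccccKK   [K → c]
vvvccccKK ⇒ vvvcccccKK   [K → c K]
vvvcccccKK ⇒ vvvccccccKK   [K → c K]
vvvccccccKK ⇒ vvvcccccccKK   [K → c K]
vvvcccccccKK ⇒ vvvccccccccK   [K → c]
vvvccccccccK ⇒ vvvcccccccccK   [K → c K]
vvvcccccccccK ⇒ vvvccccccccccK   [K → c K]
vvvccccccccccK ⇒ vvvccccccccccc   [K → c]

S ⇒ vSK ⇒ vvSKK ⇒ vvvSKKK ⇒ vvvcKKK ⇒ vvvccKKK ⇒ vvvcccKKK ⇒ vvvccccKK ⇒ vvvcccccKK ⇒ vvvccccccKK ⇒ vvvcccccccKK ⇒ vvvccccccccK ⇒ vvvcccccccccK ⇒ vvvccccccccccK ⇒ vvvccccccccccc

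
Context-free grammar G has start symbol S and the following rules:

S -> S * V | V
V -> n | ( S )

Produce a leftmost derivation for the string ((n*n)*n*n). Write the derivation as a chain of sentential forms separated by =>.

S => V => (S) => (S*V) => (S*V*V) => (V*V*V) => ((S)*V*V) => ((S*V)*V*V) => ((V*V)*V*V) => ((n*V)*V*V) => ((n*n)*V*V) => ((n*n)*n*V) => ((n*n)*n*n)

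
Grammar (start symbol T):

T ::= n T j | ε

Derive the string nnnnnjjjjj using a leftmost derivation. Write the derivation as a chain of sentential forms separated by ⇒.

T ⇒ nTj ⇒ nnTjj ⇒ nnnTjjj ⇒ nnnnTjjjj ⇒ nnnnnTjjjjj ⇒ nnnnnjjjjj

T ⇒ nTj   [T ::= n T j]
nTj ⇒ nnTjj   [T ::= n T j]
nnTjj ⇒ nnnTjjj   [T ::= n T j]
nnnTjjj ⇒ nnnnTjjjj   [T ::= n T j]
nnnnTjjjj ⇒ nnnnnTjjjjj   [T ::= n T j]
nnnnnTjjjjj ⇒ nnnnnjjjjj   [T ::= ε]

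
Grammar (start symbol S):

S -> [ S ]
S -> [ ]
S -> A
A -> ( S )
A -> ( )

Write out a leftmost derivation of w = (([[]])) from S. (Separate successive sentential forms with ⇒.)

S ⇒ A   [S -> A]
A ⇒ (S)   [A -> ( S )]
(S) ⇒ (A)   [S -> A]
(A) ⇒ ((S))   [A -> ( S )]
((S)) ⇒ (([S]))   [S -> [ S ]]
(([S])) ⇒ (([[]]))   [S -> [ ]]

S⇒A⇒(S)⇒(A)⇒((S))⇒(([S]))⇒(([[]]))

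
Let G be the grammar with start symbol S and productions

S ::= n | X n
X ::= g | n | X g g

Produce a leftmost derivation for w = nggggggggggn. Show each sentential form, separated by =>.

S => Xn   [S ::= X n]
Xn => Xggn   [X ::= X g g]
Xggn => Xggggn   [X ::= X g g]
Xggggn => Xggggggn   [X ::= X g g]
Xggggggn => Xggggggggn   [X ::= X g g]
Xggggggggn => Xggggggggggn   [X ::= X g g]
Xggggggggggn => nggggggggggn   [X ::= n]

S => Xn => Xggn => Xggggn => Xggggggn => Xggggggggn => Xggggggggggn => nggggggggggn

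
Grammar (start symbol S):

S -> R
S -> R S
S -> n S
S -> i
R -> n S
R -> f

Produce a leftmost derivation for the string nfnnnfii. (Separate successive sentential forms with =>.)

S => RS   [S -> R S]
RS => nSS   [R -> n S]
nSS => nRS   [S -> R]
nRS => nfS   [R -> f]
nfS => nfR   [S -> R]
nfR => nfnS   [R -> n S]
nfnS => nfnR   [S -> R]
nfnR => nfnnS   [R -> n S]
nfnnS => nfnnRS   [S -> R S]
nfnnRS => nfnnnSS   [R -> n S]
nfnnnSS => nfnnnRSS   [S -> R S]
nfnnnRSS => nfnnnfSS   [R -> f]
nfnnnfSS => nfnnnfiS   [S -> i]
nfnnnfiS => nfnnnfii   [S -> i]

S => RS => nSS => nRS => nfS => nfR => nfnS => nfnR => nfnnS => nfnnRS => nfnnnSS => nfnnnRSS => nfnnnfSS => nfnnnfiS => nfnnnfii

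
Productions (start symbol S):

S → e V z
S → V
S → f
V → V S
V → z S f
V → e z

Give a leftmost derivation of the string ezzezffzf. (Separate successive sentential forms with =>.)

S => V => VS => ezS => ezV => ezzSf => ezzeVzf => ezzezSfzf => ezzezffzf

S => V   [S → V]
V => VS   [V → V S]
VS => ezS   [V → e z]
ezS => ezV   [S → V]
ezV => ezzSf   [V → z S f]
ezzSf => ezzeVzf   [S → e V z]
ezzeVzf => ezzezSfzf   [V → z S f]
ezzezSfzf => ezzezffzf   [S → f]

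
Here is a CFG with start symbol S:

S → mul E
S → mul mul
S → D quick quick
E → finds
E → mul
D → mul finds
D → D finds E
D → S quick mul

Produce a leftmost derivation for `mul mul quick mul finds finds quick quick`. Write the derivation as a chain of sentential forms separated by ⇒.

S ⇒ D quick quick   [S → D quick quick]
D quick quick ⇒ D finds E quick quick   [D → D finds E]
D finds E quick quick ⇒ S quick mul finds E quick quick   [D → S quick mul]
S quick mul finds E quick quick ⇒ mul E quick mul finds E quick quick   [S → mul E]
mul E quick mul finds E quick quick ⇒ mul mul quick mul finds E quick quick   [E → mul]
mul mul quick mul finds E quick quick ⇒ mul mul quick mul finds finds quick quick   [E → finds]

S ⇒ D quick quick ⇒ D finds E quick quick ⇒ S quick mul finds E quick quick ⇒ mul E quick mul finds E quick quick ⇒ mul mul quick mul finds E quick quick ⇒ mul mul quick mul finds finds quick quick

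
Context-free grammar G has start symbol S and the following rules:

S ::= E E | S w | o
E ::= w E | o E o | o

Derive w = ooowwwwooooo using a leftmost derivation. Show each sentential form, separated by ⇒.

S ⇒ EE   [S ::= E E]
EE ⇒ oEoE   [E ::= o E o]
oEoE ⇒ ooEooE   [E ::= o E o]
ooEooE ⇒ oooEoooE   [E ::= o E o]
oooEoooE ⇒ ooowEoooE   [E ::= w E]
ooowEoooE ⇒ ooowwEoooE   [E ::= w E]
ooowwEoooE ⇒ ooowwwEoooE   [E ::= w E]
ooowwwEoooE ⇒ ooowwwwEoooE   [E ::= w E]
ooowwwwEoooE ⇒ ooowwwwooooE   [E ::= o]
ooowwwwooooE ⇒ ooowwwwooooo   [E ::= o]

S⇒EE⇒oEoE⇒ooEooE⇒oooEoooE⇒ooowEoooE⇒ooowwEoooE⇒ooowwwEoooE⇒ooowwwwEoooE⇒ooowwwwooooE⇒ooowwwwooooo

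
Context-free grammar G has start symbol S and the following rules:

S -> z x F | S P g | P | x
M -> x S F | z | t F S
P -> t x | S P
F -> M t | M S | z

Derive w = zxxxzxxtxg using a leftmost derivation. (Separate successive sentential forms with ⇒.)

S ⇒ SPg   [S -> S P g]
SPg ⇒ zxFPg   [S -> z x F]
zxFPg ⇒ zxMSPg   [F -> M S]
zxMSPg ⇒ zxxSFSPg   [M -> x S F]
zxxSFSPg ⇒ zxxxFSPg   [S -> x]
zxxxFSPg ⇒ zxxxMSSPg   [F -> M S]
zxxxMSSPg ⇒ zxxxzSSPg   [M -> z]
zxxxzSSPg ⇒ zxxxzxSPg   [S -> x]
zxxxzxSPg ⇒ zxxxzxxPg   [S -> x]
zxxxzxxPg ⇒ zxxxzxxtxg   [P -> t x]

S ⇒ SPg ⇒ zxFPg ⇒ zxMSPg ⇒ zxxSFSPg ⇒ zxxxFSPg ⇒ zxxxMSSPg ⇒ zxxxzSSPg ⇒ zxxxzxSPg ⇒ zxxxzxxPg ⇒ zxxxzxxtxg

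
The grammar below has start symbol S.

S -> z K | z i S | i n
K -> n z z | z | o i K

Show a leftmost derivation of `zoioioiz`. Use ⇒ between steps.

S ⇒ zK   [S -> z K]
zK ⇒ zoiK   [K -> o i K]
zoiK ⇒ zoioiK   [K -> o i K]
zoioiK ⇒ zoioioiK   [K -> o i K]
zoioioiK ⇒ zoioioiz   [K -> z]

S ⇒ zK ⇒ zoiK ⇒ zoioiK ⇒ zoioioiK ⇒ zoioioiz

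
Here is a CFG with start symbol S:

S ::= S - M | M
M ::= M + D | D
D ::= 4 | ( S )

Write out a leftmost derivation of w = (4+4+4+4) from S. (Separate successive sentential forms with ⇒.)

S ⇒ M   [S ::= M]
M ⇒ D   [M ::= D]
D ⇒ (S)   [D ::= ( S )]
(S) ⇒ (M)   [S ::= M]
(M) ⇒ (M+D)   [M ::= M + D]
(M+D) ⇒ (M+D+D)   [M ::= M + D]
(M+D+D) ⇒ (M+D+D+D)   [M ::= M + D]
(M+D+D+D) ⇒ (D+D+D+D)   [M ::= D]
(D+D+D+D) ⇒ (4+D+D+D)   [D ::= 4]
(4+D+D+D) ⇒ (4+4+D+D)   [D ::= 4]
(4+4+D+D) ⇒ (4+4+4+D)   [D ::= 4]
(4+4+4+D) ⇒ (4+4+4+4)   [D ::= 4]

S ⇒ M ⇒ D ⇒ (S) ⇒ (M) ⇒ (M+D) ⇒ (M+D+D) ⇒ (M+D+D+D) ⇒ (D+D+D+D) ⇒ (4+D+D+D) ⇒ (4+4+D+D) ⇒ (4+4+4+D) ⇒ (4+4+4+4)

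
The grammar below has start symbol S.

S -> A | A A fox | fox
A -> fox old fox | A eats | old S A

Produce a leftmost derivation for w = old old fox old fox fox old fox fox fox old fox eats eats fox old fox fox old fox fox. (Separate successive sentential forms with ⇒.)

S ⇒ A A fox ⇒ old S A A fox ⇒ old A A A fox ⇒ old A eats A A fox ⇒ old A eats eats A A fox ⇒ old old S A eats eats A A fox ⇒ old old A A fox A eats eats A A fox ⇒ old old fox old fox A fox A eats eats A A fox ⇒ old old fox old fox fox old fox fox A eats eats A A fox ⇒ old old fox old fox fox old fox fox fox old fox eats eats A A fox ⇒ old old fox old fox fox old fox fox fox old fox eats eats fox old fox A fox ⇒ old old fox old fox fox old fox fox fox old fox eats eats fox old fox fox old fox fox

S ⇒ A A fox   [S -> A A fox]
A A fox ⇒ old S A A fox   [A -> old S A]
old S A A fox ⇒ old A A A fox   [S -> A]
old A A A fox ⇒ old A eats A A fox   [A -> A eats]
old A eats A A fox ⇒ old A eats eats A A fox   [A -> A eats]
old A eats eats A A fox ⇒ old old S A eats eats A A fox   [A -> old S A]
old old S A eats eats A A fox ⇒ old old A A fox A eats eats A A fox   [S -> A A fox]
old old A A fox A eats eats A A fox ⇒ old old fox old fox A fox A eats eats A A fox   [A -> fox old fox]
old old fox old fox A fox A eats eats A A fox ⇒ old old fox old fox fox old fox fox A eats eats A A fox   [A -> fox old fox]
old old fox old fox fox old fox fox A eats eats A A fox ⇒ old old fox old fox fox old fox fox fox old fox eats eats A A fox   [A -> fox old fox]
old old fox old fox fox old fox fox fox old fox eats eats A A fox ⇒ old old fox old fox fox old fox fox fox old fox eats eats fox old fox A fox   [A -> fox old fox]
old old fox old fox fox old fox fox fox old fox eats eats fox old fox A fox ⇒ old old fox old fox fox old fox fox fox old fox eats eats fox old fox fox old fox fox   [A -> fox old fox]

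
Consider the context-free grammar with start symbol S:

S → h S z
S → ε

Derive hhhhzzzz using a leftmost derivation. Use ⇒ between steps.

S ⇒ hSz ⇒ hhSzz ⇒ hhhSzzz ⇒ hhhhSzzzz ⇒ hhhhzzzz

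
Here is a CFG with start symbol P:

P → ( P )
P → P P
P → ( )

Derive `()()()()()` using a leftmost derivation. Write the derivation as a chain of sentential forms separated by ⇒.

P ⇒ PP   [P → P P]
PP ⇒ PPP   [P → P P]
PPP ⇒ PPPP   [P → P P]
PPPP ⇒ PPPPP   [P → P P]
PPPPP ⇒ ()PPPP   [P → ( )]
()PPPP ⇒ ()()PPP   [P → ( )]
()()PPP ⇒ ()()()PP   [P → ( )]
()()()PP ⇒ ()()()()P   [P → ( )]
()()()()P ⇒ ()()()()()   [P → ( )]

P ⇒ PP ⇒ PPP ⇒ PPPP ⇒ PPPPP ⇒ ()PPPP ⇒ ()()PPP ⇒ ()()()PP ⇒ ()()()()P ⇒ ()()()()()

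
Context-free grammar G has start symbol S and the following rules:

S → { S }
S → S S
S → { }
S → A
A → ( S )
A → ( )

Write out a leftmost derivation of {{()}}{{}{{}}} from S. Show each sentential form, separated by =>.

S => SS => {S}S => {{S}}S => {{A}}S => {{()}}S => {{()}}{S} => {{()}}{SS} => {{()}}{{}S} => {{()}}{{}{S}} => {{()}}{{}{{}}}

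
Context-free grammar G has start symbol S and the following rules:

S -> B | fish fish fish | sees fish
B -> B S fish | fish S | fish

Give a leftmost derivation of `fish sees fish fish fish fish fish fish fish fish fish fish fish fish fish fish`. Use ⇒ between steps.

S ⇒ B ⇒ B S fish ⇒ B S fish S fish ⇒ B S fish S fish S fish ⇒ B S fish S fish S fish S fish ⇒ fish S fish S fish S fish S fish ⇒ fish sees fish fish S fish S fish S fish ⇒ fish sees fish fish fish fish fish fish S fish S fish ⇒ fish sees fish fish fish fish fish fish fish fish fish fish S fish ⇒ fish sees fish fish fish fish fish fish fish fish fish fish fish fish fish fish

S ⇒ B   [S -> B]
B ⇒ B S fish   [B -> B S fish]
B S fish ⇒ B S fish S fish   [B -> B S fish]
B S fish S fish ⇒ B S fish S fish S fish   [B -> B S fish]
B S fish S fish S fish ⇒ B S fish S fish S fish S fish   [B -> B S fish]
B S fish S fish S fish S fish ⇒ fish S fish S fish S fish S fish   [B -> fish]
fish S fish S fish S fish S fish ⇒ fish sees fish fish S fish S fish S fish   [S -> sees fish]
fish sees fish fish S fish S fish S fish ⇒ fish sees fish fish fish fish fish fish S fish S fish   [S -> fish fish fish]
fish sees fish fish fish fish fish fish S fish S fish ⇒ fish sees fish fish fish fish fish fish fish fish fish fish S fish   [S -> fish fish fish]
fish sees fish fish fish fish fish fish fish fish fish fish S fish ⇒ fish sees fish fish fish fish fish fish fish fish fish fish fish fish fish fish   [S -> fish fish fish]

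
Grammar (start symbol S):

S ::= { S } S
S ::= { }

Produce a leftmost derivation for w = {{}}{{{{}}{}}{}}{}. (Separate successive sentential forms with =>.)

S => {S}S   [S ::= { S } S]
{S}S => {{}}S   [S ::= { }]
{{}}S => {{}}{S}S   [S ::= { S } S]
{{}}{S}S => {{}}{{S}S}S   [S ::= { S } S]
{{}}{{S}S}S => {{}}{{{S}S}S}S   [S ::= { S } S]
{{}}{{{S}S}S}S => {{}}{{{{}}S}S}S   [S ::= { }]
{{}}{{{{}}S}S}S => {{}}{{{{}}{}}S}S   [S ::= { }]
{{}}{{{{}}{}}S}S => {{}}{{{{}}{}}{}}S   [S ::= { }]
{{}}{{{{}}{}}{}}S => {{}}{{{{}}{}}{}}{}   [S ::= { }]

S=>{S}S=>{{}}S=>{{}}{S}S=>{{}}{{S}S}S=>{{}}{{{S}S}S}S=>{{}}{{{{}}S}S}S=>{{}}{{{{}}{}}S}S=>{{}}{{{{}}{}}{}}S=>{{}}{{{{}}{}}{}}{}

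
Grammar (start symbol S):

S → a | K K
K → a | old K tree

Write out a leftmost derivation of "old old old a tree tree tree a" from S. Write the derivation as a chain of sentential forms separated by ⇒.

S ⇒ K K   [S → K K]
K K ⇒ old K tree K   [K → old K tree]
old K tree K ⇒ old old K tree tree K   [K → old K tree]
old old K tree tree K ⇒ old old old K tree tree tree K   [K → old K tree]
old old old K tree tree tree K ⇒ old old old a tree tree tree K   [K → a]
old old old a tree tree tree K ⇒ old old old a tree tree tree a   [K → a]

S ⇒ K K ⇒ old K tree K ⇒ old old K tree tree K ⇒ old old old K tree tree tree K ⇒ old old old a tree tree tree K ⇒ old old old a tree tree tree a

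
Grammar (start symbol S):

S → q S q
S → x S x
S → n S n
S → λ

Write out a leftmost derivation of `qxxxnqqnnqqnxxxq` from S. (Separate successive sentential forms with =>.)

S => qSq => qxSxq => qxxSxxq => qxxxSxxxq => qxxxnSnxxxq => qxxxnqSqnxxxq => qxxxnqqSqqnxxxq => qxxxnqqnSnqqnxxxq => qxxxnqqnnqqnxxxq

S => qSq   [S → q S q]
qSq => qxSxq   [S → x S x]
qxSxq => qxxSxxq   [S → x S x]
qxxSxxq => qxxxSxxxq   [S → x S x]
qxxxSxxxq => qxxxnSnxxxq   [S → n S n]
qxxxnSnxxxq => qxxxnqSqnxxxq   [S → q S q]
qxxxnqSqnxxxq => qxxxnqqSqqnxxxq   [S → q S q]
qxxxnqqSqqnxxxq => qxxxnqqnSnqqnxxxq   [S → n S n]
qxxxnqqnSnqqnxxxq => qxxxnqqnnqqnxxxq   [S → λ]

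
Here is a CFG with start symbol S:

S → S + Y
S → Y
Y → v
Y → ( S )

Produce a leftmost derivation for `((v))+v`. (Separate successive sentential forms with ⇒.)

S ⇒ S+Y ⇒ Y+Y ⇒ (S)+Y ⇒ (Y)+Y ⇒ ((S))+Y ⇒ ((Y))+Y ⇒ ((v))+Y ⇒ ((v))+v

S ⇒ S+Y   [S → S + Y]
S+Y ⇒ Y+Y   [S → Y]
Y+Y ⇒ (S)+Y   [Y → ( S )]
(S)+Y ⇒ (Y)+Y   [S → Y]
(Y)+Y ⇒ ((S))+Y   [Y → ( S )]
((S))+Y ⇒ ((Y))+Y   [S → Y]
((Y))+Y ⇒ ((v))+Y   [Y → v]
((v))+Y ⇒ ((v))+v   [Y → v]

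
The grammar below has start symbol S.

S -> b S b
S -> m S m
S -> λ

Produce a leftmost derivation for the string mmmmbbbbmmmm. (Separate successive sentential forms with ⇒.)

S ⇒ mSm ⇒ mmSmm ⇒ mmmSmmm ⇒ mmmmSmmmm ⇒ mmmmbSbmmmm ⇒ mmmmbbSbbmmmm ⇒ mmmmbbbbmmmm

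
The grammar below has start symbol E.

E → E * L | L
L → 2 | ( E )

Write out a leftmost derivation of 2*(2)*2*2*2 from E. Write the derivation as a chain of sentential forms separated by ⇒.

E ⇒ E*L   [E → E * L]
E*L ⇒ E*L*L   [E → E * L]
E*L*L ⇒ E*L*L*L   [E → E * L]
E*L*L*L ⇒ E*L*L*L*L   [E → E * L]
E*L*L*L*L ⇒ L*L*L*L*L   [E → L]
L*L*L*L*L ⇒ 2*L*L*L*L   [L → 2]
2*L*L*L*L ⇒ 2*(E)*L*L*L   [L → ( E )]
2*(E)*L*L*L ⇒ 2*(L)*L*L*L   [E → L]
2*(L)*L*L*L ⇒ 2*(2)*L*L*L   [L → 2]
2*(2)*L*L*L ⇒ 2*(2)*2*L*L   [L → 2]
2*(2)*2*L*L ⇒ 2*(2)*2*2*L   [L → 2]
2*(2)*2*2*L ⇒ 2*(2)*2*2*2   [L → 2]

E ⇒ E*L ⇒ E*L*L ⇒ E*L*L*L ⇒ E*L*L*L*L ⇒ L*L*L*L*L ⇒ 2*L*L*L*L ⇒ 2*(E)*L*L*L ⇒ 2*(L)*L*L*L ⇒ 2*(2)*L*L*L ⇒ 2*(2)*2*L*L ⇒ 2*(2)*2*2*L ⇒ 2*(2)*2*2*2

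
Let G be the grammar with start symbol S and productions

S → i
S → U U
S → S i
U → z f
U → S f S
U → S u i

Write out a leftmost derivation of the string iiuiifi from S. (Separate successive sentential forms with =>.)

S => UU   [S → U U]
UU => SuiU   [U → S u i]
SuiU => SiuiU   [S → S i]
SiuiU => iiuiU   [S → i]
iiuiU => iiuiSfS   [U → S f S]
iiuiSfS => iiuiifS   [S → i]
iiuiifS => iiuiifi   [S → i]

S => UU => SuiU => SiuiU => iiuiU => iiuiSfS => iiuiifS => iiuiifi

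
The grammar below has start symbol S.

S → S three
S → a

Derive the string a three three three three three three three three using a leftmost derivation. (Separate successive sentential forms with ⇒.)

S ⇒ S three ⇒ S three three ⇒ S three three three ⇒ S three three three three ⇒ S three three three three three ⇒ S three three three three three three ⇒ S three three three three three three three ⇒ S three three three three three three three three ⇒ a three three three three three three three three

S ⇒ S three   [S → S three]
S three ⇒ S three three   [S → S three]
S three three ⇒ S three three three   [S → S three]
S three three three ⇒ S three three three three   [S → S three]
S three three three three ⇒ S three three three three three   [S → S three]
S three three three three three ⇒ S three three three three three three   [S → S three]
S three three three three three three ⇒ S three three three three three three three   [S → S three]
S three three three three three three three ⇒ S three three three three three three three three   [S → S three]
S three three three three three three three three ⇒ a three three three three three three three three   [S → a]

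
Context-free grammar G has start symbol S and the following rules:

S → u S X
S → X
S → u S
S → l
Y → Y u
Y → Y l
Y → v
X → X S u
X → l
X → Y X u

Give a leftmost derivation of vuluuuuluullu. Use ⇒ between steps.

S ⇒ X ⇒ YXu ⇒ YlXu ⇒ YulXu ⇒ YuulXu ⇒ YluulXu ⇒ YuluulXu ⇒ YuuluulXu ⇒ YuuuluulXu ⇒ YuuuuluulXu ⇒ YluuuuluulXu ⇒ YuluuuuluulXu ⇒ vuluuuuluulXu ⇒ vuluuuuluullu

S ⇒ X   [S → X]
X ⇒ YXu   [X → Y X u]
YXu ⇒ YlXu   [Y → Y l]
YlXu ⇒ YulXu   [Y → Y u]
YulXu ⇒ YuulXu   [Y → Y u]
YuulXu ⇒ YluulXu   [Y → Y l]
YluulXu ⇒ YuluulXu   [Y → Y u]
YuluulXu ⇒ YuuluulXu   [Y → Y u]
YuuluulXu ⇒ YuuuluulXu   [Y → Y u]
YuuuluulXu ⇒ YuuuuluulXu   [Y → Y u]
YuuuuluulXu ⇒ YluuuuluulXu   [Y → Y l]
YluuuuluulXu ⇒ YuluuuuluulXu   [Y → Y u]
YuluuuuluulXu ⇒ vuluuuuluulXu   [Y → v]
vuluuuuluulXu ⇒ vuluuuuluullu   [X → l]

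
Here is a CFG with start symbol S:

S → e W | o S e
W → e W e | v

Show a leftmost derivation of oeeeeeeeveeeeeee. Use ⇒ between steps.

S ⇒ oSe ⇒ oeWe ⇒ oeeWee ⇒ oeeeWeee ⇒ oeeeeWeeee ⇒ oeeeeeWeeeee ⇒ oeeeeeeWeeeeee ⇒ oeeeeeeeWeeeeeee ⇒ oeeeeeeeveeeeeee

S ⇒ oSe   [S → o S e]
oSe ⇒ oeWe   [S → e W]
oeWe ⇒ oeeWee   [W → e W e]
oeeWee ⇒ oeeeWeee   [W → e W e]
oeeeWeee ⇒ oeeeeWeeee   [W → e W e]
oeeeeWeeee ⇒ oeeeeeWeeeee   [W → e W e]
oeeeeeWeeeee ⇒ oeeeeeeWeeeeee   [W → e W e]
oeeeeeeWeeeeee ⇒ oeeeeeeeWeeeeeee   [W → e W e]
oeeeeeeeWeeeeeee ⇒ oeeeeeeeveeeeeee   [W → v]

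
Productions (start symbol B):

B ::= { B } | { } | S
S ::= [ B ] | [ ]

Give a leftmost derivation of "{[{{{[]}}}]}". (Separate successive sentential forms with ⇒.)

B ⇒ {B} ⇒ {S} ⇒ {[B]} ⇒ {[{B}]} ⇒ {[{{B}}]} ⇒ {[{{{B}}}]} ⇒ {[{{{S}}}]} ⇒ {[{{{[]}}}]}

B ⇒ {B}   [B ::= { B }]
{B} ⇒ {S}   [B ::= S]
{S} ⇒ {[B]}   [S ::= [ B ]]
{[B]} ⇒ {[{B}]}   [B ::= { B }]
{[{B}]} ⇒ {[{{B}}]}   [B ::= { B }]
{[{{B}}]} ⇒ {[{{{B}}}]}   [B ::= { B }]
{[{{{B}}}]} ⇒ {[{{{S}}}]}   [B ::= S]
{[{{{S}}}]} ⇒ {[{{{[]}}}]}   [S ::= [ ]]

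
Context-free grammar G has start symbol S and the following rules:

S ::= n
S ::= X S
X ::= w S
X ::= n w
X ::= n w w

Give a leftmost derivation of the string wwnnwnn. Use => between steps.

S => XS   [S ::= X S]
XS => wSS   [X ::= w S]
wSS => wXSS   [S ::= X S]
wXSS => wwSSS   [X ::= w S]
wwSSS => wwnSS   [S ::= n]
wwnSS => wwnXSS   [S ::= X S]
wwnXSS => wwnnwSS   [X ::= n w]
wwnnwSS => wwnnwnS   [S ::= n]
wwnnwnS => wwnnwnn   [S ::= n]

S=>XS=>wSS=>wXSS=>wwSSS=>wwnSS=>wwnXSS=>wwnnwSS=>wwnnwnS=>wwnnwnn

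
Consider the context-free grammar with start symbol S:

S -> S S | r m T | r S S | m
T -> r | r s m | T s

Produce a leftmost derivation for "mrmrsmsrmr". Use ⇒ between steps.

S ⇒ SS ⇒ mS ⇒ mSS ⇒ mrmTS ⇒ mrmTsS ⇒ mrmrsmsS ⇒ mrmrsmsrmT ⇒ mrmrsmsrmr

S ⇒ SS   [S -> S S]
SS ⇒ mS   [S -> m]
mS ⇒ mSS   [S -> S S]
mSS ⇒ mrmTS   [S -> r m T]
mrmTS ⇒ mrmTsS   [T -> T s]
mrmTsS ⇒ mrmrsmsS   [T -> r s m]
mrmrsmsS ⇒ mrmrsmsrmT   [S -> r m T]
mrmrsmsrmT ⇒ mrmrsmsrmr   [T -> r]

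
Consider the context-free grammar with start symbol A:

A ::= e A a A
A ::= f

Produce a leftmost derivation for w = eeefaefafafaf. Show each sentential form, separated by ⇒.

A ⇒ eAaA   [A ::= e A a A]
eAaA ⇒ eeAaAaA   [A ::= e A a A]
eeAaAaA ⇒ eeeAaAaAaA   [A ::= e A a A]
eeeAaAaAaA ⇒ eeefaAaAaA   [A ::= f]
eeefaAaAaA ⇒ eeefaeAaAaAaA   [A ::= e A a A]
eeefaeAaAaAaA ⇒ eeefaefaAaAaA   [A ::= f]
eeefaefaAaAaA ⇒ eeefaefafaAaA   [A ::= f]
eeefaefafaAaA ⇒ eeefaefafafaA   [A ::= f]
eeefaefafafaA ⇒ eeefaefafafaf   [A ::= f]

A ⇒ eAaA ⇒ eeAaAaA ⇒ eeeAaAaAaA ⇒ eeefaAaAaA ⇒ eeefaeAaAaAaA ⇒ eeefaefaAaAaA ⇒ eeefaefafaAaA ⇒ eeefaefafafaA ⇒ eeefaefafafaf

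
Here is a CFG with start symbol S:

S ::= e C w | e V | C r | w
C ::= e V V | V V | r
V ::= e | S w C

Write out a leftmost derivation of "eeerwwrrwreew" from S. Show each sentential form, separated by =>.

S => eCw => eeVVw => eeSwCVw => eeeCwwCVw => eeerwwCVw => eeerwwVVVw => eeerwwSwCVVw => eeerwwCrwCVVw => eeerwwrrwCVVw => eeerwwrrwrVVw => eeerwwrrwreVw => eeerwwrrwreew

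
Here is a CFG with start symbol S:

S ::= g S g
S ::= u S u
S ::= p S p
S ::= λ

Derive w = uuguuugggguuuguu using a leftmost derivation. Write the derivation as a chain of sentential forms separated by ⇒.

S ⇒ uSu   [S ::= u S u]
uSu ⇒ uuSuu   [S ::= u S u]
uuSuu ⇒ uugSguu   [S ::= g S g]
uugSguu ⇒ uuguSuguu   [S ::= u S u]
uuguSuguu ⇒ uuguuSuuguu   [S ::= u S u]
uuguuSuuguu ⇒ uuguuuSuuuguu   [S ::= u S u]
uuguuuSuuuguu ⇒ uuguuugSguuuguu   [S ::= g S g]
uuguuugSguuuguu ⇒ uuguuuggSgguuuguu   [S ::= g S g]
uuguuuggSgguuuguu ⇒ uuguuugggguuuguu   [S ::= λ]

S⇒uSu⇒uuSuu⇒uugSguu⇒uuguSuguu⇒uuguuSuuguu⇒uuguuuSuuuguu⇒uuguuugSguuuguu⇒uuguuuggSgguuuguu⇒uuguuugggguuuguu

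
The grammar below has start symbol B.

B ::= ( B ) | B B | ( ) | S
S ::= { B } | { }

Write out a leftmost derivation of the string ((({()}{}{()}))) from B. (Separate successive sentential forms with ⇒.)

B ⇒ (B)   [B ::= ( B )]
(B) ⇒ ((B))   [B ::= ( B )]
((B)) ⇒ (((B)))   [B ::= ( B )]
(((B))) ⇒ (((BB)))   [B ::= B B]
(((BB))) ⇒ (((BBB)))   [B ::= B B]
(((BBB))) ⇒ (((SBB)))   [B ::= S]
(((SBB))) ⇒ ((({B}BB)))   [S ::= { B }]
((({B}BB))) ⇒ ((({()}BB)))   [B ::= ( )]
((({()}BB))) ⇒ ((({()}SB)))   [B ::= S]
((({()}SB))) ⇒ ((({()}{}B)))   [S ::= { }]
((({()}{}B))) ⇒ ((({()}{}S)))   [B ::= S]
((({()}{}S))) ⇒ ((({()}{}{B})))   [S ::= { B }]
((({()}{}{B}))) ⇒ ((({()}{}{()})))   [B ::= ( )]

B⇒(B)⇒((B))⇒(((B)))⇒(((BB)))⇒(((BBB)))⇒(((SBB)))⇒((({B}BB)))⇒((({()}BB)))⇒((({()}SB)))⇒((({()}{}B)))⇒((({()}{}S)))⇒((({()}{}{B})))⇒((({()}{}{()})))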